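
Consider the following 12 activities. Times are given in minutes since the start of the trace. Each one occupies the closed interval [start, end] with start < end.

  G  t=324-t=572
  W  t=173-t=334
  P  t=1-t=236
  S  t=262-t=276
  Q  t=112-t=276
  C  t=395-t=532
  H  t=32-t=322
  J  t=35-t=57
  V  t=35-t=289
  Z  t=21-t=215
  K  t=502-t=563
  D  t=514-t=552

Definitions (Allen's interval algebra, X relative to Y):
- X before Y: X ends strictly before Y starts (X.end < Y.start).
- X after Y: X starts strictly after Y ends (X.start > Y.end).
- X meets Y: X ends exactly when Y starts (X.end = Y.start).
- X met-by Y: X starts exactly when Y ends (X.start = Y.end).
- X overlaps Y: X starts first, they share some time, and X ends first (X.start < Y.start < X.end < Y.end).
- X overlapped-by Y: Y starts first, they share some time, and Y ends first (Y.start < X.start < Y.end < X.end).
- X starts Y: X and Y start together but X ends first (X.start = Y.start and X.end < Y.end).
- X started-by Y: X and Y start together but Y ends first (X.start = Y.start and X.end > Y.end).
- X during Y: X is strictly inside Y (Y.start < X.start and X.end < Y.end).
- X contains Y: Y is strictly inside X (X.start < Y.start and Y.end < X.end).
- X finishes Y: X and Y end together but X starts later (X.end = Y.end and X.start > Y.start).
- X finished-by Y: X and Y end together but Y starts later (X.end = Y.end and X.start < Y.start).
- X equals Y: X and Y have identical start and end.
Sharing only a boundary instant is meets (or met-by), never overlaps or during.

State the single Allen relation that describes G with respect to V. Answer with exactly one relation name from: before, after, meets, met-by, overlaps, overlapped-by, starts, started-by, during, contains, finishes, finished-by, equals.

after

G = [t=324, t=572]; V = [t=35, t=289].
Compare endpoints: G.start > V.start, G.start > V.end, G.end > V.start, G.end > V.end.
That pattern is 'after'.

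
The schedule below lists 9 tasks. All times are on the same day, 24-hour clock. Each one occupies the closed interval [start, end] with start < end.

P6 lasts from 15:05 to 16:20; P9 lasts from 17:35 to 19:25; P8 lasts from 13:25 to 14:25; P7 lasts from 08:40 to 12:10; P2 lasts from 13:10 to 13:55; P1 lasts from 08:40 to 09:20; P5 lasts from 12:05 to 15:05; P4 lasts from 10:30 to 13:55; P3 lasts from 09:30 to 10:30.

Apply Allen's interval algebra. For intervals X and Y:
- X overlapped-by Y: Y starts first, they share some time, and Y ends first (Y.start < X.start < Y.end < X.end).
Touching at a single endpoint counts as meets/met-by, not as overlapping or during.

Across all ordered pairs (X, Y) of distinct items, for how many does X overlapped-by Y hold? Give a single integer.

Checking all 72 ordered pairs for relation 'overlapped-by'; matching pairs in alphabetical order:
(P4, P7): P4 overlapped-by P7 ✓
(P5, P4): P5 overlapped-by P4 ✓
(P5, P7): P5 overlapped-by P7 ✓
(P8, P2): P8 overlapped-by P2 ✓
(P8, P4): P8 overlapped-by P4 ✓
Count: 5.

5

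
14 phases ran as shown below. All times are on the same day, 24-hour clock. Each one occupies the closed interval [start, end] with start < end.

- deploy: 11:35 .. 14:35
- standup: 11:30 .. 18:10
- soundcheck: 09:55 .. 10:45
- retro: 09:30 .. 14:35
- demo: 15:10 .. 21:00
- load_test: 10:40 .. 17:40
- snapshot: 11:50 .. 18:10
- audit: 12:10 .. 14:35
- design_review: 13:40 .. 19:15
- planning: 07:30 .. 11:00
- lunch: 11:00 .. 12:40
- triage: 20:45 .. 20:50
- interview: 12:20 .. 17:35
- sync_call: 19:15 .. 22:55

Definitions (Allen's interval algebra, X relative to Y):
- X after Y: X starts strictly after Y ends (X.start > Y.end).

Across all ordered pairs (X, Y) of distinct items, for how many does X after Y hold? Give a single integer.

Checking all 182 ordered pairs for relation 'after'; matching pairs in alphabetical order:
(audit, planning): audit after planning ✓
(audit, soundcheck): audit after soundcheck ✓
(demo, audit): demo after audit ✓
(demo, deploy): demo after deploy ✓
(demo, lunch): demo after lunch ✓
(demo, planning): demo after planning ✓
(demo, retro): demo after retro ✓
(demo, soundcheck): demo after soundcheck ✓
(deploy, planning): deploy after planning ✓
(deploy, soundcheck): deploy after soundcheck ✓
(design_review, lunch): design_review after lunch ✓
(design_review, planning): design_review after planning ✓
(design_review, soundcheck): design_review after soundcheck ✓
(interview, planning): interview after planning ✓
(interview, soundcheck): interview after soundcheck ✓
(lunch, soundcheck): lunch after soundcheck ✓
(snapshot, planning): snapshot after planning ✓
(snapshot, soundcheck): snapshot after soundcheck ✓
(standup, planning): standup after planning ✓
(standup, soundcheck): standup after soundcheck ✓
(sync_call, audit): sync_call after audit ✓
(sync_call, deploy): sync_call after deploy ✓
(sync_call, interview): sync_call after interview ✓
(sync_call, load_test): sync_call after load_test ✓
... plus 17 further pairs not listed.
Count: 41.

41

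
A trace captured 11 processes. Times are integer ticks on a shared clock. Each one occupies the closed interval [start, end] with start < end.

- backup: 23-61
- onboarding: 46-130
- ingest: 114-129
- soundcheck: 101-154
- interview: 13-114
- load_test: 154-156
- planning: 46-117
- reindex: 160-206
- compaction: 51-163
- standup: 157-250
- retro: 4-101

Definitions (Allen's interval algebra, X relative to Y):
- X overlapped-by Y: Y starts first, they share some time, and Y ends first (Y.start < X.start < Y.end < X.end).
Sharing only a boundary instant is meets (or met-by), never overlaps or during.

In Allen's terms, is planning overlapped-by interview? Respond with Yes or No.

Yes

planning = [46, 117], interview = [13, 114].
Actual relation of planning to interview: overlapped-by.
Asked whether 'overlapped-by' holds → Yes.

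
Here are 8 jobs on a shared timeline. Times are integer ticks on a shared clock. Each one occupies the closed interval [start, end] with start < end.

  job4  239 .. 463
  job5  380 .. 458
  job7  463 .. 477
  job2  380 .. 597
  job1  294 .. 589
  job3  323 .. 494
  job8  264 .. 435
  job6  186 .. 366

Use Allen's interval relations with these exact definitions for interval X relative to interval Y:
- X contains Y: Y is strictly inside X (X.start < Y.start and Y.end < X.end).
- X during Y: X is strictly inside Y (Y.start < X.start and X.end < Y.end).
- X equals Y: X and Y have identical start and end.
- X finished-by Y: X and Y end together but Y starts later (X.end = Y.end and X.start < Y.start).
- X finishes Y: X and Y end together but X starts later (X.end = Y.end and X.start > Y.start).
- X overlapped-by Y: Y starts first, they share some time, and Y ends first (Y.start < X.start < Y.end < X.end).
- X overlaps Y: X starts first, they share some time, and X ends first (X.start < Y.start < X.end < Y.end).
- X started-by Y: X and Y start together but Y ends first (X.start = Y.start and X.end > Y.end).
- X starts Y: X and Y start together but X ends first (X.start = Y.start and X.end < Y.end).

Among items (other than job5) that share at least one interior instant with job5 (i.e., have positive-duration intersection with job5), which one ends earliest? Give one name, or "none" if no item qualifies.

job8

Target job5 = [380, 458].
job1 [294, 589] → contains → candidate.
job2 [380, 597] → started-by → candidate.
job3 [323, 494] → contains → candidate.
job4 [239, 463] → contains → candidate.
job6 [186, 366] → before → excluded.
job7 [463, 477] → after → excluded.
job8 [264, 435] → overlaps → candidate.
Among candidates, earliest end is 435 → job8.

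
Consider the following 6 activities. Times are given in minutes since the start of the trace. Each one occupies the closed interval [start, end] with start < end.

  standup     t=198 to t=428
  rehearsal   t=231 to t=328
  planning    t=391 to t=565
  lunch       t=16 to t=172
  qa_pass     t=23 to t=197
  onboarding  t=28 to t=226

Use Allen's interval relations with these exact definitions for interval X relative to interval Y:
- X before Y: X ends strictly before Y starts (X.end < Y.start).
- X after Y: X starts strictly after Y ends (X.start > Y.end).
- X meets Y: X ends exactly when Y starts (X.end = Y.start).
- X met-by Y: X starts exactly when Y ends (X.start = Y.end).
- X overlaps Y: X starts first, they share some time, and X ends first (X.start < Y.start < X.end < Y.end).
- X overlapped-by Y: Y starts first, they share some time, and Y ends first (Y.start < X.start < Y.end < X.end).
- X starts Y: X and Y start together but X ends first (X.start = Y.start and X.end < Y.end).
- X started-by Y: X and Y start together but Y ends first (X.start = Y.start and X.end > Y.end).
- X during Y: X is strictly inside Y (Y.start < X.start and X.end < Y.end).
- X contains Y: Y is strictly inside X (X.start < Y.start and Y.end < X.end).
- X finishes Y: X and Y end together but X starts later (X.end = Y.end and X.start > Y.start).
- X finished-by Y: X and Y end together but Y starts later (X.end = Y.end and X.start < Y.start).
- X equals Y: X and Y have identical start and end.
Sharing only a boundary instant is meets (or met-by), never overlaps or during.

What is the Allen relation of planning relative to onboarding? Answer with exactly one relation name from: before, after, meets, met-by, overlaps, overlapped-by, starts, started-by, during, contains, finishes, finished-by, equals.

after

planning = [t=391, t=565]; onboarding = [t=28, t=226].
Compare endpoints: planning.start > onboarding.start, planning.start > onboarding.end, planning.end > onboarding.start, planning.end > onboarding.end.
That pattern is 'after'.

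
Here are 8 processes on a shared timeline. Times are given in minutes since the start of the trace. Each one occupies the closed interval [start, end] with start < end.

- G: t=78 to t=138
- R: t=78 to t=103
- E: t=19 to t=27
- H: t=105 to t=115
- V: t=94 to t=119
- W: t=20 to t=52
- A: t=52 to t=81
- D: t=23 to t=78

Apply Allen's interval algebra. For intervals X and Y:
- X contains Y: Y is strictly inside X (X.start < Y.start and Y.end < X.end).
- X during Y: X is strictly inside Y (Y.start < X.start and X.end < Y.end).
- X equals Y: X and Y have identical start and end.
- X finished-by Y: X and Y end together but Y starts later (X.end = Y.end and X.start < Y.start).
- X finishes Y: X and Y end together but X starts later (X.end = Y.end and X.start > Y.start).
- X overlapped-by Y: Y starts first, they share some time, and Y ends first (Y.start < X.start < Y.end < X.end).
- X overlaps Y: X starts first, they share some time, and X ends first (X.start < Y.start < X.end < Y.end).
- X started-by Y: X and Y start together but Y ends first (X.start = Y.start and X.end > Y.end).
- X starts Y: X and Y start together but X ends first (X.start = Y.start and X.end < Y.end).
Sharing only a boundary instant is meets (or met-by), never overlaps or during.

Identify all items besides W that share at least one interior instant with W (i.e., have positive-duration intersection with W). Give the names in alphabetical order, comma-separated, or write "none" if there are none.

Target W = [t=20, t=52].
A [t=52, t=81] → met-by → no.
D [t=23, t=78] → overlapped-by → yes.
E [t=19, t=27] → overlaps → yes.
G [t=78, t=138] → after → no.
H [t=105, t=115] → after → no.
R [t=78, t=103] → after → no.
V [t=94, t=119] → after → no.
Result: D, E.

D, E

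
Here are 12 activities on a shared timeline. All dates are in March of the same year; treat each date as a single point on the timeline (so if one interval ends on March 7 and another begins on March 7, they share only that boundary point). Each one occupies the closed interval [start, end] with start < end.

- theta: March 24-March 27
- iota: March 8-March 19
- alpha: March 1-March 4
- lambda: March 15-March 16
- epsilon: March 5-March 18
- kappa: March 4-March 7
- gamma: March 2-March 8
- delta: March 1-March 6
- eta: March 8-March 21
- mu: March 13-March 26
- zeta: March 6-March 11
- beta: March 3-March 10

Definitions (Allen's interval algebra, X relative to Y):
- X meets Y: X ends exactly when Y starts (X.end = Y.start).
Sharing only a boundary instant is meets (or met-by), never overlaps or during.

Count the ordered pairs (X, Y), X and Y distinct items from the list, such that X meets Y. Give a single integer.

4

Checking all 132 ordered pairs for relation 'meets'; matching pairs in alphabetical order:
(alpha, kappa): alpha meets kappa ✓
(delta, zeta): delta meets zeta ✓
(gamma, eta): gamma meets eta ✓
(gamma, iota): gamma meets iota ✓
Count: 4.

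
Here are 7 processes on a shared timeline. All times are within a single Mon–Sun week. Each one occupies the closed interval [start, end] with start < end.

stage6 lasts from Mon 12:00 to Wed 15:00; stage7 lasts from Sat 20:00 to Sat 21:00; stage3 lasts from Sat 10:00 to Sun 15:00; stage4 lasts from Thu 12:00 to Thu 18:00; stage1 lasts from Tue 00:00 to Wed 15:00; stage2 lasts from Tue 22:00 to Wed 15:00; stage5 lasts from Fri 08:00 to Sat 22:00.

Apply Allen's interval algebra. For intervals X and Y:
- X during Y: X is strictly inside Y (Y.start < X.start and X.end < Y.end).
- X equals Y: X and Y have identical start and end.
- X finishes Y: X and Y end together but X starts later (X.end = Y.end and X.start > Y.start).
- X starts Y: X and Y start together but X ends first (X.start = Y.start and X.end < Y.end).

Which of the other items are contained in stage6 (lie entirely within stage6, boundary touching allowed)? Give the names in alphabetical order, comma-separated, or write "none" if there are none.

Target stage6 = [Mon 12:00, Wed 15:00].
stage1 [Tue 00:00, Wed 15:00] → finishes → yes.
stage2 [Tue 22:00, Wed 15:00] → finishes → yes.
stage3 [Sat 10:00, Sun 15:00] → after → no.
stage4 [Thu 12:00, Thu 18:00] → after → no.
stage5 [Fri 08:00, Sat 22:00] → after → no.
stage7 [Sat 20:00, Sat 21:00] → after → no.
Result: stage1, stage2.

stage1, stage2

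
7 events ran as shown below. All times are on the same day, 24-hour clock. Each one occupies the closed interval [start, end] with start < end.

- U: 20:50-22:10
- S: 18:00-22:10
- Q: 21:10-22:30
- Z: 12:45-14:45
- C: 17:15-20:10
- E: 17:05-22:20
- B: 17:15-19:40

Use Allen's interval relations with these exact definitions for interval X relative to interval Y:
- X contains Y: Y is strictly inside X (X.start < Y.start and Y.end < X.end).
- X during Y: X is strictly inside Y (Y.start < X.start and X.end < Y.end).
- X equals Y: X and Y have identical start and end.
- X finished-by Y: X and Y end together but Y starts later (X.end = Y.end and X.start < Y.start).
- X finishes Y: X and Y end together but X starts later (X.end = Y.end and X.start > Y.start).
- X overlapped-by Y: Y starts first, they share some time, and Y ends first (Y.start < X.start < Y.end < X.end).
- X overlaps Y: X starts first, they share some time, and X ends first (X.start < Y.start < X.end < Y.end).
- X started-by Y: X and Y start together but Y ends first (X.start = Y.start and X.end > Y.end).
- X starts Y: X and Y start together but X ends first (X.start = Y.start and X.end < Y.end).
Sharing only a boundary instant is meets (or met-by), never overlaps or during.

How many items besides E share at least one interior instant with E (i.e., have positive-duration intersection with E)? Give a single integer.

5

Target E = [17:05, 22:20].
B [17:15, 19:40] → during → counts.
C [17:15, 20:10] → during → counts.
Q [21:10, 22:30] → overlapped-by → counts.
S [18:00, 22:10] → during → counts.
U [20:50, 22:10] → during → counts.
Z [12:45, 14:45] → before → no.
Total: 5.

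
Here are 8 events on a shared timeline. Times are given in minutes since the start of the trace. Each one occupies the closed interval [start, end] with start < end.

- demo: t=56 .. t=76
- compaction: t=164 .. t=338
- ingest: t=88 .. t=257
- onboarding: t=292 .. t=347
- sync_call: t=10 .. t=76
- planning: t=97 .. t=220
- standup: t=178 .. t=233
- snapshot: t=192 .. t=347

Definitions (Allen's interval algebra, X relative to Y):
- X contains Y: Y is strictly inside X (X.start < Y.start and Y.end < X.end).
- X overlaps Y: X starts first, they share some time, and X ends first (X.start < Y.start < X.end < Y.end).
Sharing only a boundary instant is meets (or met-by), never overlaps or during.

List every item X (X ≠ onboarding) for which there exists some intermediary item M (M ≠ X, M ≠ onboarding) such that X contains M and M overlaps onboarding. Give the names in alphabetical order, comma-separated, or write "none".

none

Target onboarding = [t=292, t=347].
Intermediaries M with M overlaps onboarding: compaction.
Via compaction — items with X contains compaction: none.
Union: none.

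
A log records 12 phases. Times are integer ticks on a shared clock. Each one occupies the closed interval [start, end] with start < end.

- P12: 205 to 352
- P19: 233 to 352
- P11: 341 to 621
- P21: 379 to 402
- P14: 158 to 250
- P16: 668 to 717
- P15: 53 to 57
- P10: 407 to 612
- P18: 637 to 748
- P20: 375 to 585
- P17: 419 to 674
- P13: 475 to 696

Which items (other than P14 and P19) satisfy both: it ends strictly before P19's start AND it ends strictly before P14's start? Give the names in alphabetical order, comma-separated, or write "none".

P15

Conditions: its end is strictly before P19's start (X.end < 233) AND its end is strictly before P14's start (X.end < 158).
P10: end 612 < 233? ✗; end 612 < 158? ✗ → no.
P11: end 621 < 233? ✗; end 621 < 158? ✗ → no.
P12: end 352 < 233? ✗; end 352 < 158? ✗ → no.
P13: end 696 < 233? ✗; end 696 < 158? ✗ → no.
P15: end 57 < 233? ✓; end 57 < 158? ✓ → yes.
P16: end 717 < 233? ✗; end 717 < 158? ✗ → no.
P17: end 674 < 233? ✗; end 674 < 158? ✗ → no.
P18: end 748 < 233? ✗; end 748 < 158? ✗ → no.
P20: end 585 < 233? ✗; end 585 < 158? ✗ → no.
P21: end 402 < 233? ✗; end 402 < 158? ✗ → no.
Result: P15.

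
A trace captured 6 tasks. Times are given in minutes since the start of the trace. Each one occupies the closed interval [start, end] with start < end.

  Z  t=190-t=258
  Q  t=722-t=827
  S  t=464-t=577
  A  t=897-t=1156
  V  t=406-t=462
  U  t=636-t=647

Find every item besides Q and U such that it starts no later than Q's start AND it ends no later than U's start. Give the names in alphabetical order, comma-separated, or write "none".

S, V, Z

Conditions: its start is no later than Q's start (X.start <= t=722) AND its end is no later than U's start (X.end <= t=636).
A: start t=897 <= t=722? ✗; end t=1156 <= t=636? ✗ → no.
S: start t=464 <= t=722? ✓; end t=577 <= t=636? ✓ → yes.
V: start t=406 <= t=722? ✓; end t=462 <= t=636? ✓ → yes.
Z: start t=190 <= t=722? ✓; end t=258 <= t=636? ✓ → yes.
Result: S, V, Z.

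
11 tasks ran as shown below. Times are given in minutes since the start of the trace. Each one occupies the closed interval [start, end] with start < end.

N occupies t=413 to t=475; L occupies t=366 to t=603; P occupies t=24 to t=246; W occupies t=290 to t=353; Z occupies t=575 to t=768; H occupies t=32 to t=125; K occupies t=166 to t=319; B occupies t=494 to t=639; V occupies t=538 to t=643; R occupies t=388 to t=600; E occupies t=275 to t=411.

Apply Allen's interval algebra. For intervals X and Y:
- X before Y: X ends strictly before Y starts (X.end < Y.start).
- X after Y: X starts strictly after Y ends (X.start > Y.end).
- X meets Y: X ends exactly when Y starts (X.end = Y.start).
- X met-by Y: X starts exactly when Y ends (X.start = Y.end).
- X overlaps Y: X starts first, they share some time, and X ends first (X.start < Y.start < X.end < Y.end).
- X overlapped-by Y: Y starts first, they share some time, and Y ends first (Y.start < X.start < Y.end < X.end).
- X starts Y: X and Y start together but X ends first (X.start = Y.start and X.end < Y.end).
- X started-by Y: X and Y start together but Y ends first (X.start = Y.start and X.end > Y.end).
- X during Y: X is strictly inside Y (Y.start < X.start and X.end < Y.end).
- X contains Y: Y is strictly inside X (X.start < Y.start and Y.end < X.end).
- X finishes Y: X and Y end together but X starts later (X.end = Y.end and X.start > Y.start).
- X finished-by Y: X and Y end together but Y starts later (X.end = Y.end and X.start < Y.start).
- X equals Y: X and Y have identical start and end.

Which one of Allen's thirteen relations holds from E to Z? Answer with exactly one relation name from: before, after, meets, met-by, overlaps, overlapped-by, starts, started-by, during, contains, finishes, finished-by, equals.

before

E = [t=275, t=411]; Z = [t=575, t=768].
Compare endpoints: E.start < Z.start, E.start < Z.end, E.end < Z.start, E.end < Z.end.
That pattern is 'before'.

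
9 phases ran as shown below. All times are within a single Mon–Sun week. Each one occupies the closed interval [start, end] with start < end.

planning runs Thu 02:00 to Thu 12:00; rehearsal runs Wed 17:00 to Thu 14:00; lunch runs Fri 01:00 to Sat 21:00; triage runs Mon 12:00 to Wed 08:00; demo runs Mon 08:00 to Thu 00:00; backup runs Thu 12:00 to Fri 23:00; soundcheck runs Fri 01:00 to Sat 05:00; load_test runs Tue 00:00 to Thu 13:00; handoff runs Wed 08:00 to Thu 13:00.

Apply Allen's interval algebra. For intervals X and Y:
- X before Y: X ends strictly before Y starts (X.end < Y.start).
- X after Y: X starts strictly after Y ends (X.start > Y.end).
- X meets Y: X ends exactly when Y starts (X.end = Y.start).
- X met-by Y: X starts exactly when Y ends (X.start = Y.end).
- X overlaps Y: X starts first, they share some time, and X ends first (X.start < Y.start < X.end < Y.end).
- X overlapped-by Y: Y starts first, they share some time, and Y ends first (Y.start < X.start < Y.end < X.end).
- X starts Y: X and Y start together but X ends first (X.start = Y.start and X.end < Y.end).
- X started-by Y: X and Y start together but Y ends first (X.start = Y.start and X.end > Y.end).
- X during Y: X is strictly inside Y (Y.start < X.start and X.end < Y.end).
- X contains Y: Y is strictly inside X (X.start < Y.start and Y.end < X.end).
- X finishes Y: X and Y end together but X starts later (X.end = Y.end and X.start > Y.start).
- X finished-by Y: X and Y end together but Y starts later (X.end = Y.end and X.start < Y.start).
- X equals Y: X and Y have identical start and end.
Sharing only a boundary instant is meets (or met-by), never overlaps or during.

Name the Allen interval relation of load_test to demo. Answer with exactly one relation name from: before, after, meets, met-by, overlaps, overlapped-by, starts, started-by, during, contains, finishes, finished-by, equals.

load_test = [Tue 00:00, Thu 13:00]; demo = [Mon 08:00, Thu 00:00].
Compare endpoints: load_test.start > demo.start, load_test.start < demo.end, load_test.end > demo.start, load_test.end > demo.end.
That pattern is 'overlapped-by'.

overlapped-by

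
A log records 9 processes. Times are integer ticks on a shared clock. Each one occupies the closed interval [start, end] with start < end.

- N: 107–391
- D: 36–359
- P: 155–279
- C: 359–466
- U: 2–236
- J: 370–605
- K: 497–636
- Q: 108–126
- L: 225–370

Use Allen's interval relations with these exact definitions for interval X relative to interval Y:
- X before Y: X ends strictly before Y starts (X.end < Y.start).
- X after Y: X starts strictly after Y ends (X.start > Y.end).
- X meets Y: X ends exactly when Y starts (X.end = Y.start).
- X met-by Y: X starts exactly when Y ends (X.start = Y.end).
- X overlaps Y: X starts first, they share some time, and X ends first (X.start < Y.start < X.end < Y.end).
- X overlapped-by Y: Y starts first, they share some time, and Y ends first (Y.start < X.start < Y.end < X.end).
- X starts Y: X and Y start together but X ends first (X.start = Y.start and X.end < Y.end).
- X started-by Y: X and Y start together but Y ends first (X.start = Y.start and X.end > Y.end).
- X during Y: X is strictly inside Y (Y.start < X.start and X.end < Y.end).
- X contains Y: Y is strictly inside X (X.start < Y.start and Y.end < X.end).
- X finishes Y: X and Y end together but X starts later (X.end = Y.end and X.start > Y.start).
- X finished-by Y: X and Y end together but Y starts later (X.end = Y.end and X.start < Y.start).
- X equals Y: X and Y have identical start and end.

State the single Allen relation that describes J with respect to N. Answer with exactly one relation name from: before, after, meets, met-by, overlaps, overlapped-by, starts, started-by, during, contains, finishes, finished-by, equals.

J = [370, 605]; N = [107, 391].
Compare endpoints: J.start > N.start, J.start < N.end, J.end > N.start, J.end > N.end.
That pattern is 'overlapped-by'.

overlapped-by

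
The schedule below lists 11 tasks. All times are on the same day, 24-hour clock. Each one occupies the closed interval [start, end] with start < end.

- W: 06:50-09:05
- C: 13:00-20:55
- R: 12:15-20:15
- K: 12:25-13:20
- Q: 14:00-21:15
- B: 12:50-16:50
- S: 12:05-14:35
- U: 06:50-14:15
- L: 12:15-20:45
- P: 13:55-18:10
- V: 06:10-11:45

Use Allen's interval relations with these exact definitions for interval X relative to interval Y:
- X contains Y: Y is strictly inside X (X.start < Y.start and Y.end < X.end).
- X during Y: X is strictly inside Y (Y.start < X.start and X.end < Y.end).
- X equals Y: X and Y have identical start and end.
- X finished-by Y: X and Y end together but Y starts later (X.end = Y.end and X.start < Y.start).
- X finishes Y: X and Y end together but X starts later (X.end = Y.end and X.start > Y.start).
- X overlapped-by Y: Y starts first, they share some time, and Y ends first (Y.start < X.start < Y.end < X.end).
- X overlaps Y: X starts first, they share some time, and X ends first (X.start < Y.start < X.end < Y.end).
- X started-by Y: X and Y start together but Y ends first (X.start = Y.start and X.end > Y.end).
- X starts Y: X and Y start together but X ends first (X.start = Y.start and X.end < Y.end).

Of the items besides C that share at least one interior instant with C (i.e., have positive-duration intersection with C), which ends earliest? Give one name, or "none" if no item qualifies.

Target C = [13:00, 20:55].
B [12:50, 16:50] → overlaps → candidate.
K [12:25, 13:20] → overlaps → candidate.
L [12:15, 20:45] → overlaps → candidate.
P [13:55, 18:10] → during → candidate.
Q [14:00, 21:15] → overlapped-by → candidate.
R [12:15, 20:15] → overlaps → candidate.
S [12:05, 14:35] → overlaps → candidate.
U [06:50, 14:15] → overlaps → candidate.
V [06:10, 11:45] → before → excluded.
W [06:50, 09:05] → before → excluded.
Among candidates, earliest end is 13:20 → K.

K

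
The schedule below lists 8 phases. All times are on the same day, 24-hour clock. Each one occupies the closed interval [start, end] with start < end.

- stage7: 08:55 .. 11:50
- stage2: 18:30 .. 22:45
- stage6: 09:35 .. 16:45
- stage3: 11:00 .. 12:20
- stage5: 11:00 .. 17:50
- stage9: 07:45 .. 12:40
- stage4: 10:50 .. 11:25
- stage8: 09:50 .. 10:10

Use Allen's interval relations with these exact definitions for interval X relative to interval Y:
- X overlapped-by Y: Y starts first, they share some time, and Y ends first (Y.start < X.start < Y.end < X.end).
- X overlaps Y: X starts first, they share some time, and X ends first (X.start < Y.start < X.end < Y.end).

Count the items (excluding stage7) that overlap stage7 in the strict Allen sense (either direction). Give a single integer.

Target stage7 = [08:55, 11:50].
stage2 [18:30, 22:45] → after → no.
stage3 [11:00, 12:20] → overlapped-by → counts.
stage4 [10:50, 11:25] → during → no.
stage5 [11:00, 17:50] → overlapped-by → counts.
stage6 [09:35, 16:45] → overlapped-by → counts.
stage8 [09:50, 10:10] → during → no.
stage9 [07:45, 12:40] → contains → no.
Total: 3.

3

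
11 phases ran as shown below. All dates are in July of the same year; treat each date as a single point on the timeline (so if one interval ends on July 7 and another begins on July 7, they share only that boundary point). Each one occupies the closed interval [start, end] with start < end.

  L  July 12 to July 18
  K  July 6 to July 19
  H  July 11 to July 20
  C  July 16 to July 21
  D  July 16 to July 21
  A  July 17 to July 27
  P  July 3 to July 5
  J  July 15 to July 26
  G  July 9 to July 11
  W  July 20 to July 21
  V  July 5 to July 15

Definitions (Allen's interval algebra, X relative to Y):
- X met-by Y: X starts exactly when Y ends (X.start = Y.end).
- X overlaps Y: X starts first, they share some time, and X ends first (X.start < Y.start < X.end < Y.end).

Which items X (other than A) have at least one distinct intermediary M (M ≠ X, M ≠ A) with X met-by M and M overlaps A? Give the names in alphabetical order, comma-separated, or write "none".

Target A = [July 17, July 27].
Intermediaries M with M overlaps A: C, D, H, J, K, L.
Via C — items with X met-by C: none.
Via D — items with X met-by D: none.
Via H — items with X met-by H: W.
Via J — items with X met-by J: none.
Via K — items with X met-by K: none.
Via L — items with X met-by L: none.
Union: W.

W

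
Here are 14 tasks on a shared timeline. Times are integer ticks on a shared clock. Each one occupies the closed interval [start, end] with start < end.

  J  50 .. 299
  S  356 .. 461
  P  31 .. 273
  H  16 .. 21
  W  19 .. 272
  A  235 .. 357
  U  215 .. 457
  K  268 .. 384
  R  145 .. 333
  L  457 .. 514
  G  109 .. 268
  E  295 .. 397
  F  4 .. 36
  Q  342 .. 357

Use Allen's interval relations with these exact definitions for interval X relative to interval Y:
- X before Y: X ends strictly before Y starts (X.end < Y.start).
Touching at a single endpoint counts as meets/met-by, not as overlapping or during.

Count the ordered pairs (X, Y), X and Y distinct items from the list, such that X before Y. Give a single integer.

Checking all 182 ordered pairs for relation 'before'; matching pairs in alphabetical order:
(A, L): A before L ✓
(E, L): E before L ✓
(F, A): F before A ✓
(F, E): F before E ✓
(F, G): F before G ✓
(F, J): F before J ✓
(F, K): F before K ✓
(F, L): F before L ✓
(F, Q): F before Q ✓
(F, R): F before R ✓
(F, S): F before S ✓
(F, U): F before U ✓
(G, E): G before E ✓
(G, L): G before L ✓
(G, Q): G before Q ✓
(G, S): G before S ✓
(H, A): H before A ✓
(H, E): H before E ✓
(H, G): H before G ✓
(H, J): H before J ✓
(H, K): H before K ✓
(H, L): H before L ✓
(H, P): H before P ✓
(H, Q): H before Q ✓
... plus 19 further pairs not listed.
Count: 43.

43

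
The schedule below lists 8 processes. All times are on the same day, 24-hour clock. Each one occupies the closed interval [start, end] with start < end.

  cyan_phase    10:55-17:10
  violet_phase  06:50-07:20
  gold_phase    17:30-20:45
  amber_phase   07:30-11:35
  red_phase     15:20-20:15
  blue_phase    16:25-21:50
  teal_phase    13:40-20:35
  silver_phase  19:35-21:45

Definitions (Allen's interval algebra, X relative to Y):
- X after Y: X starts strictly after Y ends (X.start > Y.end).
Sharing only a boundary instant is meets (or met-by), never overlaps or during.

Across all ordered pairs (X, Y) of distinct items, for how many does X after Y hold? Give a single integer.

14

Checking all 56 ordered pairs for relation 'after'; matching pairs in alphabetical order:
(amber_phase, violet_phase): amber_phase after violet_phase ✓
(blue_phase, amber_phase): blue_phase after amber_phase ✓
(blue_phase, violet_phase): blue_phase after violet_phase ✓
(cyan_phase, violet_phase): cyan_phase after violet_phase ✓
(gold_phase, amber_phase): gold_phase after amber_phase ✓
(gold_phase, cyan_phase): gold_phase after cyan_phase ✓
(gold_phase, violet_phase): gold_phase after violet_phase ✓
(red_phase, amber_phase): red_phase after amber_phase ✓
(red_phase, violet_phase): red_phase after violet_phase ✓
(silver_phase, amber_phase): silver_phase after amber_phase ✓
(silver_phase, cyan_phase): silver_phase after cyan_phase ✓
(silver_phase, violet_phase): silver_phase after violet_phase ✓
(teal_phase, amber_phase): teal_phase after amber_phase ✓
(teal_phase, violet_phase): teal_phase after violet_phase ✓
Count: 14.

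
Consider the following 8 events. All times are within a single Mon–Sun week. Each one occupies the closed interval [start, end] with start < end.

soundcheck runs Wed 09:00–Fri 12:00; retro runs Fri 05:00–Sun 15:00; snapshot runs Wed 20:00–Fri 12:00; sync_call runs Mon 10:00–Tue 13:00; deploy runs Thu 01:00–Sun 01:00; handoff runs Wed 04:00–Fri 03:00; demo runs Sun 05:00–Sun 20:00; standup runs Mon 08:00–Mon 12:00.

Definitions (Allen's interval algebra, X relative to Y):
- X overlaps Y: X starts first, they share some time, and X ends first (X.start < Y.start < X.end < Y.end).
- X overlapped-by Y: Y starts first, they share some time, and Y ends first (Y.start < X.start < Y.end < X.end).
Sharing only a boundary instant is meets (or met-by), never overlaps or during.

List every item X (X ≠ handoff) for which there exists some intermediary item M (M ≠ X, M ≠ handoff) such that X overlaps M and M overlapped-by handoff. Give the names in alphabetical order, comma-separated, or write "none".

Target handoff = [Wed 04:00, Fri 03:00].
Intermediaries M with M overlapped-by handoff: deploy, snapshot, soundcheck.
Via deploy — items with X overlaps deploy: snapshot, soundcheck.
Via snapshot — items with X overlaps snapshot: none.
Via soundcheck — items with X overlaps soundcheck: none.
Union: snapshot, soundcheck.

snapshot, soundcheck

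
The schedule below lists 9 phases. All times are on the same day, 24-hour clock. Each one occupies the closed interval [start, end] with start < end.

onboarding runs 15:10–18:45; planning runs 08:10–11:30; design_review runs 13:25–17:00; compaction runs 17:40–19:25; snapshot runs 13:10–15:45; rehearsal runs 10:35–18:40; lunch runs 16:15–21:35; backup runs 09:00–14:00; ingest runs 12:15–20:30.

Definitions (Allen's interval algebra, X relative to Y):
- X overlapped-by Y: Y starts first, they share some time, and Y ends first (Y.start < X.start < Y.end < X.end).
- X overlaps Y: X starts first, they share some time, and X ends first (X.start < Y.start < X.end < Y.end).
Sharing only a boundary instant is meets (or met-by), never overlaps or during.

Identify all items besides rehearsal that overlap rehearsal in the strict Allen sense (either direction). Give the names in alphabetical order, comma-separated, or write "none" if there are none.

Target rehearsal = [10:35, 18:40].
backup [09:00, 14:00] → overlaps → yes.
compaction [17:40, 19:25] → overlapped-by → yes.
design_review [13:25, 17:00] → during → no.
ingest [12:15, 20:30] → overlapped-by → yes.
lunch [16:15, 21:35] → overlapped-by → yes.
onboarding [15:10, 18:45] → overlapped-by → yes.
planning [08:10, 11:30] → overlaps → yes.
snapshot [13:10, 15:45] → during → no.
Result: backup, compaction, ingest, lunch, onboarding, planning.

backup, compaction, ingest, lunch, onboarding, planning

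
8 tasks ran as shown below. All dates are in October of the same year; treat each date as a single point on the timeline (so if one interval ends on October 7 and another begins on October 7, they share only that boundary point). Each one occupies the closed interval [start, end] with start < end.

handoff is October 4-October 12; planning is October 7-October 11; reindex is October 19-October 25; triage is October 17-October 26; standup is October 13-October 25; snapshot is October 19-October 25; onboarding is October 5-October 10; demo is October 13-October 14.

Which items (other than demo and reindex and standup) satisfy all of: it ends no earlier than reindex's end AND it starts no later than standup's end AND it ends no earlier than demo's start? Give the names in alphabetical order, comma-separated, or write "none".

Conditions: its end is no earlier than reindex's end (X.end >= October 25) AND its start is no later than standup's end (X.start <= October 25) AND its end is no earlier than demo's start (X.end >= October 13).
handoff: end October 12 >= October 25? ✗; start October 4 <= October 25? ✓; end October 12 >= October 13? ✗ → no.
onboarding: end October 10 >= October 25? ✗; start October 5 <= October 25? ✓; end October 10 >= October 13? ✗ → no.
planning: end October 11 >= October 25? ✗; start October 7 <= October 25? ✓; end October 11 >= October 13? ✗ → no.
snapshot: end October 25 >= October 25? ✓; start October 19 <= October 25? ✓; end October 25 >= October 13? ✓ → yes.
triage: end October 26 >= October 25? ✓; start October 17 <= October 25? ✓; end October 26 >= October 13? ✓ → yes.
Result: snapshot, triage.

snapshot, triage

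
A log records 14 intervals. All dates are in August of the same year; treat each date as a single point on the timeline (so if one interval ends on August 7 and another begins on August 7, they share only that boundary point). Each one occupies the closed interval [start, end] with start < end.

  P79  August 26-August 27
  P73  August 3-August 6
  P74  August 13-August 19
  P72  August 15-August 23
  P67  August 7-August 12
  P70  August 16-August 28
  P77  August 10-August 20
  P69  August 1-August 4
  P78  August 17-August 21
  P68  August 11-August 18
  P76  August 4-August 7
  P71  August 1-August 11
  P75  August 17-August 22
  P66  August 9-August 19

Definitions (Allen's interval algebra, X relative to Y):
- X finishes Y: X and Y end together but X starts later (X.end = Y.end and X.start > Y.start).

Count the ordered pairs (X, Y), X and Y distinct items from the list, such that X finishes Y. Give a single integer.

Checking all 182 ordered pairs for relation 'finishes'; matching pairs in alphabetical order:
(P74, P66): P74 finishes P66 ✓
Count: 1.

1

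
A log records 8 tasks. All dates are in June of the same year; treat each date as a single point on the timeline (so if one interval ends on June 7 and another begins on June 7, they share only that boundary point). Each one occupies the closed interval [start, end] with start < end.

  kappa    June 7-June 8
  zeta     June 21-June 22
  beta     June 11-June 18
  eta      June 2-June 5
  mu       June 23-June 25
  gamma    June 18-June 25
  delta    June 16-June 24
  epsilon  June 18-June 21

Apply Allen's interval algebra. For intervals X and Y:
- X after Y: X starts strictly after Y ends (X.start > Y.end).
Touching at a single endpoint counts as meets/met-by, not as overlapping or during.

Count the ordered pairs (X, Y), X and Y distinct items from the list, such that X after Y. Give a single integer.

Checking all 56 ordered pairs for relation 'after'; matching pairs in alphabetical order:
(beta, eta): beta after eta ✓
(beta, kappa): beta after kappa ✓
(delta, eta): delta after eta ✓
(delta, kappa): delta after kappa ✓
(epsilon, eta): epsilon after eta ✓
(epsilon, kappa): epsilon after kappa ✓
(gamma, eta): gamma after eta ✓
(gamma, kappa): gamma after kappa ✓
(kappa, eta): kappa after eta ✓
(mu, beta): mu after beta ✓
(mu, epsilon): mu after epsilon ✓
(mu, eta): mu after eta ✓
(mu, kappa): mu after kappa ✓
(mu, zeta): mu after zeta ✓
(zeta, beta): zeta after beta ✓
(zeta, eta): zeta after eta ✓
(zeta, kappa): zeta after kappa ✓
Count: 17.

17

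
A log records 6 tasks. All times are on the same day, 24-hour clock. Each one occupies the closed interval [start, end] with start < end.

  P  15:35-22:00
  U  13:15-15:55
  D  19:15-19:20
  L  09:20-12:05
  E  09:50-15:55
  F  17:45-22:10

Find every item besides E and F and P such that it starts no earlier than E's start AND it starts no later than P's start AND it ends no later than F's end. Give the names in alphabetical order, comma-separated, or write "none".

U

Conditions: its start is no earlier than E's start (X.start >= 09:50) AND its start is no later than P's start (X.start <= 15:35) AND its end is no later than F's end (X.end <= 22:10).
D: start 19:15 >= 09:50? ✓; start 19:15 <= 15:35? ✗; end 19:20 <= 22:10? ✓ → no.
L: start 09:20 >= 09:50? ✗; start 09:20 <= 15:35? ✓; end 12:05 <= 22:10? ✓ → no.
U: start 13:15 >= 09:50? ✓; start 13:15 <= 15:35? ✓; end 15:55 <= 22:10? ✓ → yes.
Result: U.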